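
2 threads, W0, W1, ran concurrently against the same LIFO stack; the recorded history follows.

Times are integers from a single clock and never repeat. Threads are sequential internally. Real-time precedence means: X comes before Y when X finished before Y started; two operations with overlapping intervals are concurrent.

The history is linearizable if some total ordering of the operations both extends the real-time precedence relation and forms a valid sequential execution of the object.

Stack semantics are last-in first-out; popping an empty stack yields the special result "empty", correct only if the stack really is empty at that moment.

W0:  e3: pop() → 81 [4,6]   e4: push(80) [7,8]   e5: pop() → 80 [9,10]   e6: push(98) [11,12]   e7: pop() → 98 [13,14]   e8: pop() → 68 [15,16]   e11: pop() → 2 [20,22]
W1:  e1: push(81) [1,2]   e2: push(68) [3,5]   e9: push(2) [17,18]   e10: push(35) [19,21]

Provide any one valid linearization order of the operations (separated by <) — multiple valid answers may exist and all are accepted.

e1 < e3 < e2 < e4 < e5 < e6 < e7 < e8 < e9 < e11 < e10

after step 1 (e1 push(81)): stack <81>
after step 2 (e3 pop() → 81): stack <>
after step 3 (e2 push(68)): stack <68>
after step 4 (e4 push(80)): stack <68,80>
after step 5 (e5 pop() → 80): stack <68>
after step 6 (e6 push(98)): stack <68,98>
after step 7 (e7 pop() → 98): stack <68>
after step 8 (e8 pop() → 68): stack <>
after step 9 (e9 push(2)): stack <2>
after step 10 (e11 pop() → 2): stack <>
after step 11 (e10 push(35)): stack <35>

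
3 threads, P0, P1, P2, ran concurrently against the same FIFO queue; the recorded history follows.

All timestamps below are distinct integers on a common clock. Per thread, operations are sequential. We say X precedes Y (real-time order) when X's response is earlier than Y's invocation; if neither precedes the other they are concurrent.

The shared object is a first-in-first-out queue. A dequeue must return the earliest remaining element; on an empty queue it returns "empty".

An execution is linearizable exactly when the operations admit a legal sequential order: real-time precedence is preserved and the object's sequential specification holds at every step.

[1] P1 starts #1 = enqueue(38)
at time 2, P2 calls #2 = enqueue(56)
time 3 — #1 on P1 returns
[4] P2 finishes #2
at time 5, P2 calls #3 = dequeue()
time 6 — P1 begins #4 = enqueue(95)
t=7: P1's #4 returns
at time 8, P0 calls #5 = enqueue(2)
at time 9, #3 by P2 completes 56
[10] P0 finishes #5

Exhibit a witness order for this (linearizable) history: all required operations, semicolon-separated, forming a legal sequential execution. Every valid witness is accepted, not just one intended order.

step 1: #2 enqueue(56) — queue <56>
step 2: #1 enqueue(38) — queue <56,38>
step 3: #3 dequeue() → 56 — queue <38>
step 4: #4 enqueue(95) — queue <38,95>
step 5: #5 enqueue(2) — queue <38,95,2>

#2; #1; #3; #4; #5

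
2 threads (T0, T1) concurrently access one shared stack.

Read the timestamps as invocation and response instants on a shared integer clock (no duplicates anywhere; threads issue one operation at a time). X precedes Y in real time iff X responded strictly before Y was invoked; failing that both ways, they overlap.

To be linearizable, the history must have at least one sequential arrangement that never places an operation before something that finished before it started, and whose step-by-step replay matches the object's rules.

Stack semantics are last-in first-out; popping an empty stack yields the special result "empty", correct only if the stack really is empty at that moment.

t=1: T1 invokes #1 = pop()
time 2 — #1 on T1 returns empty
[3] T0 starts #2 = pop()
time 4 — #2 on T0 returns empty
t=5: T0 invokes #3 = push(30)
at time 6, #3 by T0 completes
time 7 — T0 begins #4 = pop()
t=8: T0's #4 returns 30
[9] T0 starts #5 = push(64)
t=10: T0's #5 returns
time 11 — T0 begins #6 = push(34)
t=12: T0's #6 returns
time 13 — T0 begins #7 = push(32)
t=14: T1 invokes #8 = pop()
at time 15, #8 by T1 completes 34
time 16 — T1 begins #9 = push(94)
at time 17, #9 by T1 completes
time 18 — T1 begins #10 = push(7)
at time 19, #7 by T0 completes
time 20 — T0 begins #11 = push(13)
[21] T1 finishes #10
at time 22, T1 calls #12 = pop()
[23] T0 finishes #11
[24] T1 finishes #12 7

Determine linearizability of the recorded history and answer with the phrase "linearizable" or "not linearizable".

a witness: #1, #2, #3, #4, #5, #6, #8, #7, #9, #10, #12, #11
after step 1 (#1 pop() → empty): stack <>
after step 2 (#2 pop() → empty): stack <>
after step 3 (#3 push(30)): stack <30>
after step 4 (#4 pop() → 30): stack <>
after step 5 (#5 push(64)): stack <64>
after step 6 (#6 push(34)): stack <64,34>
after step 7 (#8 pop() → 34): stack <64>
after step 8 (#7 push(32)): stack <64,32>
after step 9 (#9 push(94)): stack <64,32,94>
after step 10 (#10 push(7)): stack <64,32,94,7>
after step 11 (#12 pop() → 7): stack <64,32,94>
after step 12 (#11 push(13)): stack <64,32,94,13>

linearizable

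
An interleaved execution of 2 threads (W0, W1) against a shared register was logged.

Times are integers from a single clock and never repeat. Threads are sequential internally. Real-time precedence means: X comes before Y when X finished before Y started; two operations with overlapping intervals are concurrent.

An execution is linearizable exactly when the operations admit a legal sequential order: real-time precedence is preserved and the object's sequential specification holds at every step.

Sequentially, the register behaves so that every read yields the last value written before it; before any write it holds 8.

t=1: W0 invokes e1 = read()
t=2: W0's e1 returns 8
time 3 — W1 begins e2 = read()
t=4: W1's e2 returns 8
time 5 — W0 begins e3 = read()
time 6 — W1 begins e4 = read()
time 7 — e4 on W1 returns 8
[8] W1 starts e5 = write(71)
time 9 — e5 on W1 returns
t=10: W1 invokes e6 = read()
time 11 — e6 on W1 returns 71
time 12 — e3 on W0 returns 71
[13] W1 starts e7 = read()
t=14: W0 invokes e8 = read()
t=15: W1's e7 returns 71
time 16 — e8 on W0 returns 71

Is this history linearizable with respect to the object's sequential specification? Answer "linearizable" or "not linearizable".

linearizable

witness order: e1, e2, e4, e5, e3, e6, e7, e8
after step 1 (e1 read() → 8): value 8
after step 2 (e2 read() → 8): value 8
after step 3 (e4 read() → 8): value 8
after step 4 (e5 write(71)): value 71
after step 5 (e3 read() → 71): value 71
after step 6 (e6 read() → 71): value 71
after step 7 (e7 read() → 71): value 71
after step 8 (e8 read() → 71): value 71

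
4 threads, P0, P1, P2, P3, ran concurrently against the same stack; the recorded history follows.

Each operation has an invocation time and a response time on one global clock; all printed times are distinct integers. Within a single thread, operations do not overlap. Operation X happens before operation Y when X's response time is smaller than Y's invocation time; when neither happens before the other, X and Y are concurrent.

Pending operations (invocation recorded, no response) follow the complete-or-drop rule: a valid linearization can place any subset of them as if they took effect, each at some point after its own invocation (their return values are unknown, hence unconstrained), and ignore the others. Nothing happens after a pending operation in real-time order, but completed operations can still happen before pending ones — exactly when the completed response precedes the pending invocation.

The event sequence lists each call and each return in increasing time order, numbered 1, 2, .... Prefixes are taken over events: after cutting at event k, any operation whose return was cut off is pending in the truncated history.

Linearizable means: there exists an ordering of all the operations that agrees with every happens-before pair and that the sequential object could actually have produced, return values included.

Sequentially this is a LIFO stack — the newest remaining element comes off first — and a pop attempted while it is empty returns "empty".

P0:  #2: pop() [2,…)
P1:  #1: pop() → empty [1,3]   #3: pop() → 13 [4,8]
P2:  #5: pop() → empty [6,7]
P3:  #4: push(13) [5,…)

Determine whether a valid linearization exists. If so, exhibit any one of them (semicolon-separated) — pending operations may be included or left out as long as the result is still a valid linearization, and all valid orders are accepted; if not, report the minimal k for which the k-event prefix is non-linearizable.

linearizable — witness: #1; #2; #4; #3; #5

1. #1 pop() → empty, leaving stack <>
2. #2 pop() (pending, included), leaving stack <>
3. #4 push(13) (pending, included), leaving stack <13>
4. #3 pop() → 13, leaving stack <>
5. #5 pop() → empty, leaving stack <>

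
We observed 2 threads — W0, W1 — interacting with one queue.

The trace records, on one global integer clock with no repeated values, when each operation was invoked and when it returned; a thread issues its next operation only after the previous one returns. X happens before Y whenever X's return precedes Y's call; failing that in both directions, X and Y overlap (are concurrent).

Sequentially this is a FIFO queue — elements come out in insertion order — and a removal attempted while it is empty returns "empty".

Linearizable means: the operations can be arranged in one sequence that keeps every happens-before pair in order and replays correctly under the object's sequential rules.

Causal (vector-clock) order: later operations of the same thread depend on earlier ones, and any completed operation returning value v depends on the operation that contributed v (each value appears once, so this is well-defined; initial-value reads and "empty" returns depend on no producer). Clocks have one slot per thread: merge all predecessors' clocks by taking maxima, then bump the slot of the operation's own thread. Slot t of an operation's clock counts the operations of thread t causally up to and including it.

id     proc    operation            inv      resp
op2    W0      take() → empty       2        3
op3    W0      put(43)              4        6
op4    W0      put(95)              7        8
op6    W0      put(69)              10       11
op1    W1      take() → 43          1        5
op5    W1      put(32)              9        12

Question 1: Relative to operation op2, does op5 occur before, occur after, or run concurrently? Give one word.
Answer: after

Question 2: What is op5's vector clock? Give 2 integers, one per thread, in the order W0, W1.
Answer: (2, 2)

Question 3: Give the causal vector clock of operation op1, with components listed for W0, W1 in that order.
Answer: (2, 1)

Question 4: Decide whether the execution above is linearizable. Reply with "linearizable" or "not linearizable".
one valid linearization: op2, op3, op1, op4, op5, op6
step 1: op2 take() → empty — queue <>
step 2: op3 put(43) — queue <43>
step 3: op1 take() → 43 — queue <>
step 4: op4 put(95) — queue <95>
step 5: op5 put(32) — queue <95,32>
step 6: op6 put(69) — queue <95,32,69>

linearizable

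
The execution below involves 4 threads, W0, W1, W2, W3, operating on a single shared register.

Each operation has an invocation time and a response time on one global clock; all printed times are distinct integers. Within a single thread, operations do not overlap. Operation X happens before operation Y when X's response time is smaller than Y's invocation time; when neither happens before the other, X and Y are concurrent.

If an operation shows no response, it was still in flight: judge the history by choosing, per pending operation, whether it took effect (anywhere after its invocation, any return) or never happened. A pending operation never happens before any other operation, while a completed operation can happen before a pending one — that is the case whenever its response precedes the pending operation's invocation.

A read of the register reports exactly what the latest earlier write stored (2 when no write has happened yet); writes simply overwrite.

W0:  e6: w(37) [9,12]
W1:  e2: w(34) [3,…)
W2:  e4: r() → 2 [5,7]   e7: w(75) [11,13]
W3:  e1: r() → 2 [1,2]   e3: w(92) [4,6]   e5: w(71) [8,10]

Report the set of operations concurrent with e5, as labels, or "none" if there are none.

e2, e6

e5 spans [8,10]: anything still running between times 8 and 10 counts as concurrent
e1 [1,2]: before
e2 [3,…): concurrent
e3 [4,6]: before
e4 [5,7]: before
e6 [9,12]: concurrent
e7 [11,13]: after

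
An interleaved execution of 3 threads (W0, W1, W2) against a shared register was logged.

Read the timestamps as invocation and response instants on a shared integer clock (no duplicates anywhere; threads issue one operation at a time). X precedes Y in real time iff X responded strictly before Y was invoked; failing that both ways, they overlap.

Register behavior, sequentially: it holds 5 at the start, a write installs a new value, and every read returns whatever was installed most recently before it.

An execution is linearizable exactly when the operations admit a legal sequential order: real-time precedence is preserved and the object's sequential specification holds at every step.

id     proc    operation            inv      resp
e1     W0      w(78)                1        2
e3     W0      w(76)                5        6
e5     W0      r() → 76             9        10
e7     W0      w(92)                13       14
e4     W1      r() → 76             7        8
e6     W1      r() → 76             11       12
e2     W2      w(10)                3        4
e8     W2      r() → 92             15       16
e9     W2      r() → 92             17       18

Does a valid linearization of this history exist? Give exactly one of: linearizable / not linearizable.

linearizable

witness order: e1, e2, e3, e4, e5, e6, e7, e8, e9
1. e1 w(78), leaving value 78
2. e2 w(10), leaving value 10
3. e3 w(76), leaving value 76
4. e4 r() → 76, leaving value 76
5. e5 r() → 76, leaving value 76
6. e6 r() → 76, leaving value 76
7. e7 w(92), leaving value 92
8. e8 r() → 92, leaving value 92
9. e9 r() → 92, leaving value 92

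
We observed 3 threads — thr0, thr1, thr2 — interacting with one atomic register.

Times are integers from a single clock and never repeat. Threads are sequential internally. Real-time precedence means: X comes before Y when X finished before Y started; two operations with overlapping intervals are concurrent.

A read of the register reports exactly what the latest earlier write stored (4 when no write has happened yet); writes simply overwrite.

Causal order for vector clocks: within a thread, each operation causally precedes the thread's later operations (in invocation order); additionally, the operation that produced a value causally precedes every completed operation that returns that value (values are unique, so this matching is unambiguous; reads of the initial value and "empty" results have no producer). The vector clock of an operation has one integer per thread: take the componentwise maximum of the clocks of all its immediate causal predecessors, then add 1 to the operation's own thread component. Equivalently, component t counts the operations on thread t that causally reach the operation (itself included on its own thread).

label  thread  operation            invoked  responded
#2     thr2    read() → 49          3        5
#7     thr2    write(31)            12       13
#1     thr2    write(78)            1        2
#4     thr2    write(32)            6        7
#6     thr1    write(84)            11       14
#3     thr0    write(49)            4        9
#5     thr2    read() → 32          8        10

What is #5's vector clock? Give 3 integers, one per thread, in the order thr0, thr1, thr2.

#1 (invocation 1): nothing precedes it; thr2's component alone gives (0, 0, 1)
#6 (invocation 11): nothing precedes it; thr1's component alone gives (0, 1, 0)
#3 (invocation 4): nothing precedes it; thr0's component alone gives (1, 0, 0)
invoked at 3, #2 merges VC(#1)=(0, 0, 1), VC(#3)=(1, 0, 0) and bumps thr2's slot → (1, 0, 2)
invoked at 6, #4 merges VC(#2)=(1, 0, 2) and bumps thr2's slot → (1, 0, 3)
invoked at 8, #5 merges VC(#4)=(1, 0, 3) and bumps thr2's slot → (1, 0, 4)
invoked at 12, #7 merges VC(#5)=(1, 0, 4) and bumps thr2's slot → (1, 0, 5)
target: VC(#5) = (1, 0, 4)

(1, 0, 4)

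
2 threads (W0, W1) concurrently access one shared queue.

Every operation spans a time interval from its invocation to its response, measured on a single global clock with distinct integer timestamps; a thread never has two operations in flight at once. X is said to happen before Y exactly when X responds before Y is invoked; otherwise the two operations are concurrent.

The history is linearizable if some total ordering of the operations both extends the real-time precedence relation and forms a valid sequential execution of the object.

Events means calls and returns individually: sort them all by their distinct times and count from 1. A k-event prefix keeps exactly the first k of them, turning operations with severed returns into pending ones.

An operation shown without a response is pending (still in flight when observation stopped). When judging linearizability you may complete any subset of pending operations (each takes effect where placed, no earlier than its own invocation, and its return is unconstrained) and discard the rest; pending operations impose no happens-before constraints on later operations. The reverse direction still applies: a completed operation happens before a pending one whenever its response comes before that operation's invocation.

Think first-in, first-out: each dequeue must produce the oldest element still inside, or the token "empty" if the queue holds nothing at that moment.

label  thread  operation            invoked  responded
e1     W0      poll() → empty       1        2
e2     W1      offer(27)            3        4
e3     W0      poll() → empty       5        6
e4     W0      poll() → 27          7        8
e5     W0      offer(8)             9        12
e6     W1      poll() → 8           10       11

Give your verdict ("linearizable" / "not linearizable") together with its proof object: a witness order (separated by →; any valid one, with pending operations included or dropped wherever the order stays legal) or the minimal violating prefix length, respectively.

cut after 5 events: linearizable; cut after 6 events (e3 responds, time 6): not linearizable
the sole real-time-consistent order of 3 completed operations fails the queue replay
one such order, e1, e2, e3, breaks at step 3 where e3 poll() → empty is illegal

not linearizable — minimal violating prefix: 6 events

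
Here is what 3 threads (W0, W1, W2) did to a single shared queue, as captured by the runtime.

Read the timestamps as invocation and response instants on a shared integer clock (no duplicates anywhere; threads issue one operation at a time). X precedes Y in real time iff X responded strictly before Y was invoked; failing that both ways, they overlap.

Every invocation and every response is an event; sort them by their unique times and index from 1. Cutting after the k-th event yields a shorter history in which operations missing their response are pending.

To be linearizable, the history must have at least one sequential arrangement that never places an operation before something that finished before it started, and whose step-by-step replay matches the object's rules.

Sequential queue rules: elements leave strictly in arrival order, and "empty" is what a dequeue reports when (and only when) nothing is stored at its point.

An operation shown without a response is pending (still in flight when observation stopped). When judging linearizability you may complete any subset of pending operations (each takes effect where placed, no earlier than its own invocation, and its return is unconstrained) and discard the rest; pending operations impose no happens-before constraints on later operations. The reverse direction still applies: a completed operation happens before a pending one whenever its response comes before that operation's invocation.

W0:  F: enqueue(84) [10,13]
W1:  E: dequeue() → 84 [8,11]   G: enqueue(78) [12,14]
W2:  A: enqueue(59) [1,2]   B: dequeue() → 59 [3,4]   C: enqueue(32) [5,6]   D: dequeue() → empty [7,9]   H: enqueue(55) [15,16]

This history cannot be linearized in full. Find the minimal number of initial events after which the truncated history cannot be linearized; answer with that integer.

11

a valid linearization of events 1..10 exists, for instance A, B, C, E, D:
1. A enqueue(59), leaving queue <59>
2. B dequeue() → 59, leaving queue <>
3. C enqueue(32), leaving queue <32>
4. E dequeue() (pending, included), leaving queue <>
5. D dequeue() → empty, leaving queue <>
once event 11 joins (E's response, time 11), exhaustive search finds no witness
every completion of the 1 pending operation (F) was checked; none linearizes
e.g. A, B, C, D, E (pending dropped): illegal at step 4, since D dequeue() → empty cannot apply there
e.g. A, B, C, E, D (pending dropped): illegal at step 4, since E dequeue() → 84 cannot apply there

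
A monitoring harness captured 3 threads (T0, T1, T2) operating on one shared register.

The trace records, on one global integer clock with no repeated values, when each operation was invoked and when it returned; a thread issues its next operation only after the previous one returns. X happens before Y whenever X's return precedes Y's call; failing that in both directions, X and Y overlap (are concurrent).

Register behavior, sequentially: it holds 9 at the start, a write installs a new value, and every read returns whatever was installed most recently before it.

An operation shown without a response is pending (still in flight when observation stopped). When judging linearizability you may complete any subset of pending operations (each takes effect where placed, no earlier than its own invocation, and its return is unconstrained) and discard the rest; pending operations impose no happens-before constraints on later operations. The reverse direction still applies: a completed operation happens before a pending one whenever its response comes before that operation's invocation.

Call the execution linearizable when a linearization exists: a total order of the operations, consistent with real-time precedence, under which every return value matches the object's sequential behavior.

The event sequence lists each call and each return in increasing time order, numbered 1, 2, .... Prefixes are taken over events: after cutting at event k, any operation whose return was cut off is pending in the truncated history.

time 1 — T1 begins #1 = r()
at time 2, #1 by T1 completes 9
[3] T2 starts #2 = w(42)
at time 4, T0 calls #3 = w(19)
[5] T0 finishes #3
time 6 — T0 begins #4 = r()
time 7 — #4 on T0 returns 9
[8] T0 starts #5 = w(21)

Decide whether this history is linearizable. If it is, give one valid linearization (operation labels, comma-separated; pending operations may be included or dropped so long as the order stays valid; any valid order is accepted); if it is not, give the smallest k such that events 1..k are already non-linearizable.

not linearizable — minimal violating prefix: 7 events

already the first 7 events (up to #4's response at time 7) admit no linearization; the first 6 still do
the completed operations (3 total) allow one real-time order; the register replay rejects it
including or dropping the 1 pending operation (#2) in any combination fails
one such order, #1, #3, #4 (pending dropped), breaks at step 3 where #4 r() → 9 is illegal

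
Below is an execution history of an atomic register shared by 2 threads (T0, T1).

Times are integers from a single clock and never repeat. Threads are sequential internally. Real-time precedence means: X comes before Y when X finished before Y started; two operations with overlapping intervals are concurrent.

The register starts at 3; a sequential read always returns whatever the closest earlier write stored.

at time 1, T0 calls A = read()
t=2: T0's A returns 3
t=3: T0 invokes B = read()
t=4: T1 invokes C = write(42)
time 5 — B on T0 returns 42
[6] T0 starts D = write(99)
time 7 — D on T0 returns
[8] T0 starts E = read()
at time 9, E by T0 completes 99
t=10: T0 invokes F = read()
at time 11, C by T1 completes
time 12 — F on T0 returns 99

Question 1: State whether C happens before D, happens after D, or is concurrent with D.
Answer: concurrent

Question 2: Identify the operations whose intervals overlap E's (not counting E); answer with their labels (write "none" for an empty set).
Answer: C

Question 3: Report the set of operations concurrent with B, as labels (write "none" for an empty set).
Answer: C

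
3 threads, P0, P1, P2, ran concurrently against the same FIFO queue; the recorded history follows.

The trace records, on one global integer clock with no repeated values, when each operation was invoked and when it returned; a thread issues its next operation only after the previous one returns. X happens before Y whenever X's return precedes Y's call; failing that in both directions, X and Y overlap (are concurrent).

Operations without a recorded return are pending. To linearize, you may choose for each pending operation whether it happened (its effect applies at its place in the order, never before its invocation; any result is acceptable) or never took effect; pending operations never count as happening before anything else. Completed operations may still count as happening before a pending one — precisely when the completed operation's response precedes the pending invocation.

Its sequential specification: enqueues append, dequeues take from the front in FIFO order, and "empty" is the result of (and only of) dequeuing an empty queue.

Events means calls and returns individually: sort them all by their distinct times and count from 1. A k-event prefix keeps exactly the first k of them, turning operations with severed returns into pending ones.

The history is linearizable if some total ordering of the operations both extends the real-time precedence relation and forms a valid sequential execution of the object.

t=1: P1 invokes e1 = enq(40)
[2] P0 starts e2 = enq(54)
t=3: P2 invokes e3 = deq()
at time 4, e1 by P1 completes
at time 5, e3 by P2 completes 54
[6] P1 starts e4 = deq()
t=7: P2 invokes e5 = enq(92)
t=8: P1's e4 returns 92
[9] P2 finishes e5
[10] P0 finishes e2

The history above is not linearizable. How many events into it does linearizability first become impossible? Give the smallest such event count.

8

events 1..7 are linearizable, e.g. via e2, e1, e3:
1. e2 enq(54) (pending, included), leaving queue <54>
2. e1 enq(40), leaving queue <54,40>
3. e3 deq() → 54, leaving queue <40>
at event 8 (e4's time-8 response) nothing linearizes any more
no escape via the 2 pending operations (e2, e5): every completion choice fails
sample order e1, e3, e4 (pending dropped) stalls at step 2 — e3 deq() → 54 has no legal effect
sample order e3, e1, e4 (pending dropped) stalls at step 1 — e3 deq() → 54 has no legal effect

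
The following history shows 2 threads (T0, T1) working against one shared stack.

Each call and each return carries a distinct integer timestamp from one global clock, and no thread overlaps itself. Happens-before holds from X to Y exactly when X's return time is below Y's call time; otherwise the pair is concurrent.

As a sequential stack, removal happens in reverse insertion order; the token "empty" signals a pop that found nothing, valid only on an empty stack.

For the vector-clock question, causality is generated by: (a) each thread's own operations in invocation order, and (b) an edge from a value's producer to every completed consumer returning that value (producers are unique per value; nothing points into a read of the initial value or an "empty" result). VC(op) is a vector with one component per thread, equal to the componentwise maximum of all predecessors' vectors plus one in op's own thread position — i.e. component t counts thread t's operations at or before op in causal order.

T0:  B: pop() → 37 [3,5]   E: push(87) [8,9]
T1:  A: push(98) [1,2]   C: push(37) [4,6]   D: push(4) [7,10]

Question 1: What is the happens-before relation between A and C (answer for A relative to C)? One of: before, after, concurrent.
before

A spans [1,2], C spans [4,6]
resp(A)=2 < inv(C)=4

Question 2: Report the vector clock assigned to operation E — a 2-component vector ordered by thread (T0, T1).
(2, 2)

VC(A, invoked at 1): no causal predecessors; +1 on T1 → (0, 1)
VC(C, invoked at 4): max of VC(A)=(0, 1), then +1 on thread T1 → (0, 2)
VC(D, invoked at 7): max of VC(C)=(0, 2), then +1 on thread T1 → (0, 3)
VC(B, invoked at 3): max of VC(C)=(0, 2), then +1 on thread T0 → (1, 2)
VC(E, invoked at 8): max of VC(B)=(1, 2), then +1 on thread T0 → (2, 2)
target: VC(E) = (2, 2)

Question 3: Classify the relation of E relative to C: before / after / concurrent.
after

E spans [8,9], C spans [4,6]
resp(C)=6 < inv(E)=8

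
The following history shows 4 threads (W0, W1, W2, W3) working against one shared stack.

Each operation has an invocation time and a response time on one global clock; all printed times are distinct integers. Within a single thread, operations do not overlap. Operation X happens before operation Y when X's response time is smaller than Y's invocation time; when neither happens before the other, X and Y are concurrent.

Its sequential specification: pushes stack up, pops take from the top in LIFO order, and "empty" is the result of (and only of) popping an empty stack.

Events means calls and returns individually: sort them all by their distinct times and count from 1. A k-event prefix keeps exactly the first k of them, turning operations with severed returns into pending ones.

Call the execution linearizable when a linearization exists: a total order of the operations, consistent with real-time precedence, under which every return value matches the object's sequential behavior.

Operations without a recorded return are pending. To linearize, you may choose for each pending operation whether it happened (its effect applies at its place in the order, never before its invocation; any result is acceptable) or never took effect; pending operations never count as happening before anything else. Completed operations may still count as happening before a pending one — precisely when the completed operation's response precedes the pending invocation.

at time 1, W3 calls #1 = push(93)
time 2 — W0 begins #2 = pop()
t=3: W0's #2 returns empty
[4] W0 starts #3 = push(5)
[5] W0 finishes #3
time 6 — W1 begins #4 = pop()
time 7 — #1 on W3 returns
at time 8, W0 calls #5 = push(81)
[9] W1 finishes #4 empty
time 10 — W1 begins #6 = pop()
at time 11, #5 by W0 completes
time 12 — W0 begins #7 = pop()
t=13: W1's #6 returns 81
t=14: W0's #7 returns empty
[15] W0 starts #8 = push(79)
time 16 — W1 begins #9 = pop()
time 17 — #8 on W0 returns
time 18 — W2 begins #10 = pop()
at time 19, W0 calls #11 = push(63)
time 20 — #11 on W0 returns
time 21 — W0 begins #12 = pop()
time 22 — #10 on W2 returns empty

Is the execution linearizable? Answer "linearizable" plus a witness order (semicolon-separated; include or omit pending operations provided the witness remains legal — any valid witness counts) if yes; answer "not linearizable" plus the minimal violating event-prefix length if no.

not linearizable — minimal violating prefix: 9 events

cut after 8 events: linearizable; cut after 9 events (#4 responds, time 9): not linearizable
every one of the 4 real-time-consistent orders over 4 completed stack ops fails the sequential spec
completion choices over the 1 pending operation (#5) were checked; none helps
one such order, #1, #2, #3, #4 (pending dropped), breaks at step 2 where #2 pop() → empty is illegal
one such order, #2, #1, #3, #4 (pending dropped), breaks at step 4 where #4 pop() → empty is illegal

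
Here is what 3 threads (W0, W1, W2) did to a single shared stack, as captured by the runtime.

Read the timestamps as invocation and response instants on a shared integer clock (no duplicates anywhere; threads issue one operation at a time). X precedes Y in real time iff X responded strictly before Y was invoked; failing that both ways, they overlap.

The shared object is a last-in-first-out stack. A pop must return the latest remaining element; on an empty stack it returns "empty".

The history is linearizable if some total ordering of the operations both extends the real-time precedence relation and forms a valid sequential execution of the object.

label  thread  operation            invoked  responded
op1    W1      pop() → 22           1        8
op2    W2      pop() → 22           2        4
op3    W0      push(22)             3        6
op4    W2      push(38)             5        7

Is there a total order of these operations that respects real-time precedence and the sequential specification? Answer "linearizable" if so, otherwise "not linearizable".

not linearizable

through event 7 a valid linearization exists; event 8 (op1 responding at time 8) ends that
real-time-consistent orders of the 4 completed operations: 12 — all fail the stack replay
take op1, op2, op3, op4: step 1 already fails, because op1 pop() → 22 cannot occur there
take op1, op2, op4, op3: step 1 already fails, because op1 pop() → 22 cannot occur there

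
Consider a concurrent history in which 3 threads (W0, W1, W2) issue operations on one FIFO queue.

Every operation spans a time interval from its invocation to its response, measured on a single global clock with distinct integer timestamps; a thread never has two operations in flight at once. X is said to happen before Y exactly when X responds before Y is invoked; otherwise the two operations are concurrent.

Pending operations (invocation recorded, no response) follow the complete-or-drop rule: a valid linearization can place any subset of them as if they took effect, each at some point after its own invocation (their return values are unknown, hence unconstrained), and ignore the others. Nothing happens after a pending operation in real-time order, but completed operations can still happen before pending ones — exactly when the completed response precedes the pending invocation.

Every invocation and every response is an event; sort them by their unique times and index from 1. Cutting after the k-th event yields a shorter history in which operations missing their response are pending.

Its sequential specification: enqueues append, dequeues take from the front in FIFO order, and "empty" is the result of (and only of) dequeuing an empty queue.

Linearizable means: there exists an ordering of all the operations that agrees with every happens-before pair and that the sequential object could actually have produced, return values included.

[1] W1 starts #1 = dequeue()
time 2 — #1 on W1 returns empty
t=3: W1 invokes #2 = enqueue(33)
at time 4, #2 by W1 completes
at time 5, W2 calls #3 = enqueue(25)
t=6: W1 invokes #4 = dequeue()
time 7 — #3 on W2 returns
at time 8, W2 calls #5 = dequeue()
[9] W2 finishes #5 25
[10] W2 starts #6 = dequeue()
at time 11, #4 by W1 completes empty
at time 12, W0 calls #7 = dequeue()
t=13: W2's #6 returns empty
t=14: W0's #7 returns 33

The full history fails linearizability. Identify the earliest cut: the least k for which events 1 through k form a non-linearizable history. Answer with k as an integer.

11

one valid order for events 1..10 is #1, #2, #3, #4, #5:
after step 1 (#1 dequeue() → empty): queue <>
after step 2 (#2 enqueue(33)): queue <33>
after step 3 (#3 enqueue(25)): queue <33,25>
after step 4 (#4 dequeue() (pending, included)): queue <25>
after step 5 (#5 dequeue() → 25): queue <>
at event 11 (#4's time-11 response) nothing linearizes any more
include/drop combinations of the 1 pending operation (#6) were all tried; none helps
one such order, #1, #2, #3, #4, #5 (pending dropped), breaks at step 4 where #4 dequeue() → empty is illegal
one such order, #1, #2, #3, #5, #4 (pending dropped), breaks at step 4 where #5 dequeue() → 25 is illegal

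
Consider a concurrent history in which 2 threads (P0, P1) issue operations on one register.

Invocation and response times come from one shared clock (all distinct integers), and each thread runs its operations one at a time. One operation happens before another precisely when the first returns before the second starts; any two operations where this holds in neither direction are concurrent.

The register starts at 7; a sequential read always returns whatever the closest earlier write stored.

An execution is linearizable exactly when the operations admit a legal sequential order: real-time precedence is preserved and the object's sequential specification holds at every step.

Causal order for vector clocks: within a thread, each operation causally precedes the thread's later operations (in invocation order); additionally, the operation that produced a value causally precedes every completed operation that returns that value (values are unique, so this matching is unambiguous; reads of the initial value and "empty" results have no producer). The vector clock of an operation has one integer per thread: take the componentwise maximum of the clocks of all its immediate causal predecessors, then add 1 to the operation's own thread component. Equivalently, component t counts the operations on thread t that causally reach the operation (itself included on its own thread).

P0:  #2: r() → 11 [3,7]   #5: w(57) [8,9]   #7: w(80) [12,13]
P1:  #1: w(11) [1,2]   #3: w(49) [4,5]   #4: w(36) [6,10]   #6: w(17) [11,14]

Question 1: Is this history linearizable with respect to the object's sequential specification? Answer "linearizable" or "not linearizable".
one valid linearization: #1, #2, #3, #4, #5, #6, #7
1. #1 w(11), leaving value 11
2. #2 r() → 11, leaving value 11
3. #3 w(49), leaving value 49
4. #4 w(36), leaving value 36
5. #5 w(57), leaving value 57
6. #6 w(17), leaving value 17
7. #7 w(80), leaving value 80

linearizable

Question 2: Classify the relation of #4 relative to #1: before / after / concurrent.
#4 spans [6,10], #1 spans [1,2]
resp(#1)=2 < inv(#4)=6

after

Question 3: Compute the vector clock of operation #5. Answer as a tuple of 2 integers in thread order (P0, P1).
#1, invoked 1, has no incoming edges; only P1's bump applies → (0, 1)
invoked at 4, #3 merges VC(#1)=(0, 1) and bumps P1's slot → (0, 2)
invoked at 3, #2 merges VC(#1)=(0, 1) and bumps P0's slot → (1, 1)
invoked at 6, #4 merges VC(#3)=(0, 2) and bumps P1's slot → (0, 3)
invoked at 8, #5 merges VC(#2)=(1, 1) and bumps P0's slot → (2, 1)
invoked at 11, #6 merges VC(#4)=(0, 3) and bumps P1's slot → (0, 4)
invoked at 12, #7 merges VC(#5)=(2, 1) and bumps P0's slot → (3, 1)
target: VC(#5) = (2, 1)

(2, 1)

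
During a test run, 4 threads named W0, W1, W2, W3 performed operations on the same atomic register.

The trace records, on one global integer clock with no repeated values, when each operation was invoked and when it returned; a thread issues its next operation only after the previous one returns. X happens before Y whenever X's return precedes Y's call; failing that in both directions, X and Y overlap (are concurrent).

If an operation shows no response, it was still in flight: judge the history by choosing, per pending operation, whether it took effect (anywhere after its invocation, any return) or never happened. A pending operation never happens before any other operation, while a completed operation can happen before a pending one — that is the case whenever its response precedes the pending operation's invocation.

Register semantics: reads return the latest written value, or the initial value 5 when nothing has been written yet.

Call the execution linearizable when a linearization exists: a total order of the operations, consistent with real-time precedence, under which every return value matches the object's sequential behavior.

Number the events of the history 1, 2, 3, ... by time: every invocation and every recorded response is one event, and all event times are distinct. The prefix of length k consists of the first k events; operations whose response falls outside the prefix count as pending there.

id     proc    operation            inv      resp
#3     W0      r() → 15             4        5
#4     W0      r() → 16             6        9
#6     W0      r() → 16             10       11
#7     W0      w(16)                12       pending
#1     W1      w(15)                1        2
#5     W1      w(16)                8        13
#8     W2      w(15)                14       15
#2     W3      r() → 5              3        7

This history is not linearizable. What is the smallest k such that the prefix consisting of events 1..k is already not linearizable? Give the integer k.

7

events 1..6 are linearizable; a witness order is #1, #2, #3:
1. #1 w(15), leaving value 15
2. #2 r() (pending, included), leaving value 15
3. #3 r() → 15, leaving value 15
once event 7 joins (#2's response, time 7), exhaustive search finds no witness
include/drop combinations of the 1 pending operation (#4) were all tried; none helps
for example #1, #2, #3 (pending dropped) fails at step 2: #2 r() → 5 is not legal there
for example #1, #3, #2 (pending dropped) fails at step 3: #2 r() → 5 is not legal there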